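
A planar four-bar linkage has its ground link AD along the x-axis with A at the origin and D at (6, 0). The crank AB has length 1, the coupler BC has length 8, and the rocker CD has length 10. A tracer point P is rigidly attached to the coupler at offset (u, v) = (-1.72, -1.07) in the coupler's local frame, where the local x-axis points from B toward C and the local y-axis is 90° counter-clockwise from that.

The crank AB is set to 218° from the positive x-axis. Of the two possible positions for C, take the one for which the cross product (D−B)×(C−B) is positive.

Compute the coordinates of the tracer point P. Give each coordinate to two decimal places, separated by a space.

A=(0,0), D=(6.00,0)
B = A + 1.00·(cos218°, sin218°) = (-0.7880, -0.6157)
|BD| = 6.8159
circle(B,8.00) ∩ circle(D,10.00): a=0.7670, h=7.9631
  candidates: C₊=(-0.7434,7.3842) cross=54.276; C₋=(0.6952,-8.4770) cross=-54.276
  mode + wants cross > 0 → take C=(-0.7434,7.3842) (cross=54.276)
ex = (C−B)/|BC| = (0.0056,1.0000); ey = (-1.0000,0.0056)
P = B + -1.72·ex + -1.07·ey = (0.2724,-2.3416)

0.27 -2.34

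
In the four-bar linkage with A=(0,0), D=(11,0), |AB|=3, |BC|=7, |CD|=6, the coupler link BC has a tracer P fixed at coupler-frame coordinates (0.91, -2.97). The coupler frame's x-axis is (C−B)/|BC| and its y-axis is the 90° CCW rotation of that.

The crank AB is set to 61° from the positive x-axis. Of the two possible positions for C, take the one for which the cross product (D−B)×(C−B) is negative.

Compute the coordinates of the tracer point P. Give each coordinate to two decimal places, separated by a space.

-0.33 0.08

A=(0,0), D=(11.00,0)
B = A + 3.00·(cos61°, sin61°) = (1.4544, 2.6239)
|BD| = 9.8996
circle(B,7.00) ∩ circle(D,6.00): a=5.6064, h=4.1914
  candidates: C₊=(7.9713,5.1794) cross=41.494; C₋=(5.7494,-2.9036) cross=-41.494
  mode - wants cross < 0 → take C=(5.7494,-2.9036) (cross=-41.494)
ex = (C−B)/|BC| = (0.6136,-0.7896); ey = (0.7896,0.6136)
P = B + 0.91·ex + -2.97·ey = (-0.3325,0.0830)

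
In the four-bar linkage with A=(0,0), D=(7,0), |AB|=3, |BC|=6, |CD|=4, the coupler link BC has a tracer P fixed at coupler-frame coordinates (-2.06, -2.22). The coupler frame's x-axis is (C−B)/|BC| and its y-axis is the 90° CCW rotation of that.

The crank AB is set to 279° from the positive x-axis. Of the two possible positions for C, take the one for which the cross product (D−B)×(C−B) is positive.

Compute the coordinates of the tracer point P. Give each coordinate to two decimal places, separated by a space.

1.28 -5.88

A=(0,0), D=(7.00,0)
B = A + 3.00·(cos279°, sin279°) = (0.4693, -2.9631)
|BD| = 7.1715
circle(B,6.00) ∩ circle(D,4.00): a=4.9801, h=3.3464
  candidates: C₊=(3.6218,2.1420) cross=23.998; C₋=(6.3871,-3.9528) cross=-23.998
  mode + wants cross > 0 → take C=(3.6218,2.1420) (cross=23.998)
ex = (C−B)/|BC| = (0.5254,0.8508); ey = (-0.8508,0.5254)
P = B + -2.06·ex + -2.22·ey = (1.2758,-5.8822)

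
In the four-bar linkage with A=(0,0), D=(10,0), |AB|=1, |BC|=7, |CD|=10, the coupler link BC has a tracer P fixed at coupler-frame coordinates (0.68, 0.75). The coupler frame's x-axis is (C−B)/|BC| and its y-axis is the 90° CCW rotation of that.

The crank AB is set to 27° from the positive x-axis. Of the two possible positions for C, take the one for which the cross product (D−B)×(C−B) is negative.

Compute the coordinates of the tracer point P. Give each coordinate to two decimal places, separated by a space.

1.76 -0.06

A=(0,0), D=(10.00,0)
B = A + 1.00·(cos27°, sin27°) = (0.8910, 0.4540)
|BD| = 9.1203
circle(B,7.00) ∩ circle(D,10.00): a=1.7642, h=6.7740
  candidates: C₊=(2.9902,7.1318) cross=61.781; C₋=(2.3158,-6.3995) cross=-61.781
  mode - wants cross < 0 → take C=(2.3158,-6.3995) (cross=-61.781)
ex = (C−B)/|BC| = (0.2035,-0.9791); ey = (0.9791,0.2035)
P = B + 0.68·ex + 0.75·ey = (1.7637,-0.0591)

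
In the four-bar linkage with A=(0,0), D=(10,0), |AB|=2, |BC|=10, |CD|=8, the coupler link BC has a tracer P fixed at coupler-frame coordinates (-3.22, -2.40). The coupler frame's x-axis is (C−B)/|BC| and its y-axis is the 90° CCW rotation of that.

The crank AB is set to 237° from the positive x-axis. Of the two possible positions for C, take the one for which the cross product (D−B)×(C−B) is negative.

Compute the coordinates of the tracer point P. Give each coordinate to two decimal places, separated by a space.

A=(0,0), D=(10.00,0)
B = A + 2.00·(cos237°, sin237°) = (-1.0893, -1.6773)
|BD| = 11.2154
circle(B,10.00) ∩ circle(D,8.00): a=7.2126, h=6.9266
  candidates: C₊=(5.0063,6.2501) cross=77.685; C₋=(7.0782,-7.4473) cross=-77.685
  mode - wants cross < 0 → take C=(7.0782,-7.4473) (cross=-77.685)
ex = (C−B)/|BC| = (0.8167,-0.5770); ey = (0.5770,0.8167)
P = B + -3.22·ex + -2.40·ey = (-5.1040,-1.7796)

-5.10 -1.78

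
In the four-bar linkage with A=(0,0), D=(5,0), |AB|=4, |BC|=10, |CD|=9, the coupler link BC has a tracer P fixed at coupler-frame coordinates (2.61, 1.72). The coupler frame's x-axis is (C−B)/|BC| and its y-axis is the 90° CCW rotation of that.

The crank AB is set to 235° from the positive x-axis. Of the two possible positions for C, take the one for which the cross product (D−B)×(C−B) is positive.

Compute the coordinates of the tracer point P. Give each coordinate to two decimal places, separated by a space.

A=(0,0), D=(5.00,0)
B = A + 4.00·(cos235°, sin235°) = (-2.2943, -3.2766)
|BD| = 7.9964
circle(B,10.00) ∩ circle(D,9.00): a=5.1862, h=8.5500
  candidates: C₊=(-1.0669,6.6478) cross=68.370; C₋=(5.9400,-8.9508) cross=-68.370
  mode + wants cross > 0 → take C=(-1.0669,6.6478) (cross=68.370)
ex = (C−B)/|BC| = (0.1227,0.9924); ey = (-0.9924,0.1227)
P = B + 2.61·ex + 1.72·ey = (-3.6809,-0.4752)

-3.68 -0.48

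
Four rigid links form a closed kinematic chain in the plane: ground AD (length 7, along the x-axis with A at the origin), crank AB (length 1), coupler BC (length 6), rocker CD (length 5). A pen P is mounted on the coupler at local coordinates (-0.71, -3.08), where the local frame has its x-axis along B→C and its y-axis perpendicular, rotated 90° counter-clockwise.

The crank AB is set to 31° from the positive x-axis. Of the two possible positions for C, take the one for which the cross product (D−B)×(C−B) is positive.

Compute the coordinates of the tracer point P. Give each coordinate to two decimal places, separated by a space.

2.47 -2.20

A=(0,0), D=(7.00,0)
B = A + 1.00·(cos31°, sin31°) = (0.8572, 0.5150)
|BD| = 6.1644
circle(B,6.00) ∩ circle(D,5.00): a=3.9744, h=4.4949
  candidates: C₊=(5.1932,4.6621) cross=27.708; C₋=(4.4421,-4.2962) cross=-27.708
  mode + wants cross > 0 → take C=(5.1932,4.6621) (cross=27.708)
ex = (C−B)/|BC| = (0.7227,0.6912); ey = (-0.6912,0.7227)
P = B + -0.71·ex + -3.08·ey = (2.4729,-2.2016)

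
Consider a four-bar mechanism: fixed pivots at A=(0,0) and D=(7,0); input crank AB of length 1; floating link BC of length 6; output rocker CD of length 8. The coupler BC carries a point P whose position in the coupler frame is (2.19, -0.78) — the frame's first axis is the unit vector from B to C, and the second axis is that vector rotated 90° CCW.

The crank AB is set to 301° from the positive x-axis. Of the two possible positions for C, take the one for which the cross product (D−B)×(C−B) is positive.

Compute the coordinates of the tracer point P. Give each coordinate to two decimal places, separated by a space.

A=(0,0), D=(7.00,0)
B = A + 1.00·(cos301°, sin301°) = (0.5150, -0.8572)
|BD| = 6.5414
circle(B,6.00) ∩ circle(D,8.00): a=1.1305, h=5.8925
  candidates: C₊=(0.8636,5.1327) cross=38.545; C₋=(2.4079,-6.5508) cross=-38.545
  mode + wants cross > 0 → take C=(0.8636,5.1327) (cross=38.545)
ex = (C−B)/|BC| = (0.0581,0.9983); ey = (-0.9983,0.0581)
P = B + 2.19·ex + -0.78·ey = (1.4209,1.2838)

1.42 1.28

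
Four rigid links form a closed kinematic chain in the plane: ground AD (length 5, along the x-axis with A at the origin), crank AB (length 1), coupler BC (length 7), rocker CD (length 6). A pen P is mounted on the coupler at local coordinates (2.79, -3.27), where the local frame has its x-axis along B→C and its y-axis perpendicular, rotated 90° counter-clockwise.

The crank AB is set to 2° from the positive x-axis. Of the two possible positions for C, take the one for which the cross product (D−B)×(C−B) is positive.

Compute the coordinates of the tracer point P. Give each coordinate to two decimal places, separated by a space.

5.25 0.69

A=(0,0), D=(5.00,0)
B = A + 1.00·(cos2°, sin2°) = (0.9994, 0.0349)
|BD| = 4.0008
circle(B,7.00) ∩ circle(D,6.00): a=3.6251, h=5.9882
  candidates: C₊=(4.6766,5.9913) cross=23.957; C₋=(4.5721,-5.9847) cross=-23.957
  mode + wants cross > 0 → take C=(4.6766,5.9913) (cross=23.957)
ex = (C−B)/|BC| = (0.5253,0.8509); ey = (-0.8509,0.5253)
P = B + 2.79·ex + -3.27·ey = (5.2475,0.6912)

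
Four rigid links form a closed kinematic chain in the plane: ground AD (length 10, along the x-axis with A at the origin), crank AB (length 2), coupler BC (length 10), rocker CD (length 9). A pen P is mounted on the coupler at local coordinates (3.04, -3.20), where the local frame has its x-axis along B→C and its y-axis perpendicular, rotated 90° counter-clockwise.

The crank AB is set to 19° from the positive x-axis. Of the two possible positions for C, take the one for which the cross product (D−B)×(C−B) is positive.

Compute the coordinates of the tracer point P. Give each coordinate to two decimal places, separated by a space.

A=(0,0), D=(10.00,0)
B = A + 2.00·(cos19°, sin19°) = (1.8910, 0.6511)
|BD| = 8.1351
circle(B,10.00) ∩ circle(D,9.00): a=5.2353, h=8.5201
  candidates: C₊=(7.7915,8.7248) cross=69.311; C₋=(6.4276,-8.2606) cross=-69.311
  mode + wants cross > 0 → take C=(7.7915,8.7248) (cross=69.311)
ex = (C−B)/|BC| = (0.5900,0.8074); ey = (-0.8074,0.5900)
P = B + 3.04·ex + -3.20·ey = (6.2684,1.2174)

6.27 1.22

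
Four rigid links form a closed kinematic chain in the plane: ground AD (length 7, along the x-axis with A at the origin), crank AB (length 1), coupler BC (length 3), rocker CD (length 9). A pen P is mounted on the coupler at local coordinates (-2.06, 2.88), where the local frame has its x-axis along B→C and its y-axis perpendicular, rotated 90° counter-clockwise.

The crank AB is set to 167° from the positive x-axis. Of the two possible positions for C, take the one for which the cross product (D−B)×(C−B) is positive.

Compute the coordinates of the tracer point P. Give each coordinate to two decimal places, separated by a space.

-3.52 -2.24

A=(0,0), D=(7.00,0)
B = A + 1.00·(cos167°, sin167°) = (-0.9744, 0.2250)
|BD| = 7.9775
circle(B,3.00) ∩ circle(D,9.00): a=-0.5239, h=2.9539
  candidates: C₊=(-1.4148,3.1925) cross=23.565; C₋=(-1.5814,-2.7130) cross=-23.565
  mode + wants cross > 0 → take C=(-1.4148,3.1925) (cross=23.565)
ex = (C−B)/|BC| = (-0.1468,0.9892); ey = (-0.9892,-0.1468)
P = B + -2.06·ex + 2.88·ey = (-3.5208,-2.2355)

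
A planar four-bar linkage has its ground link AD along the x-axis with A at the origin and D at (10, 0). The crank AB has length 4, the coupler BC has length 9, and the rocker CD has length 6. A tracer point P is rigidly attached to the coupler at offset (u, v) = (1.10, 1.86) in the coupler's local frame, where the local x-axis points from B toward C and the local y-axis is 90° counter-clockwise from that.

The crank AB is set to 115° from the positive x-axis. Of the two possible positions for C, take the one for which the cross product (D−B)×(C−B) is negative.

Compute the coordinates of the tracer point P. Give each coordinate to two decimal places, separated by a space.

0.40 4.16

A=(0,0), D=(10.00,0)
B = A + 4.00·(cos115°, sin115°) = (-1.6905, 3.6252)
|BD| = 12.2397
circle(B,9.00) ∩ circle(D,6.00): a=7.9581, h=4.2034
  candidates: C₊=(7.1555,5.2829) cross=51.448; C₋=(4.6656,-2.7466) cross=-51.448
  mode - wants cross < 0 → take C=(4.6656,-2.7466) (cross=-51.448)
ex = (C−B)/|BC| = (0.7062,-0.7080); ey = (0.7080,0.7062)
P = B + 1.10·ex + 1.86·ey = (0.4032,4.1600)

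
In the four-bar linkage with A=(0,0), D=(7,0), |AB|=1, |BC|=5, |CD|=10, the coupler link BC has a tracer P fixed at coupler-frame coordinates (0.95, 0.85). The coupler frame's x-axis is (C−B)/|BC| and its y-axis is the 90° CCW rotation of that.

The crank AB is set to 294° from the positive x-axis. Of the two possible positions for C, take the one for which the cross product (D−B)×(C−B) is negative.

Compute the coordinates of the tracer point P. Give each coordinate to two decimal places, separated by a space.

A=(0,0), D=(7.00,0)
B = A + 1.00·(cos294°, sin294°) = (0.4067, -0.9135)
|BD| = 6.6563
circle(B,5.00) ∩ circle(D,10.00): a=-2.3057, h=4.4366
  candidates: C₊=(-2.4860,3.1647) cross=29.531; C₋=(-1.2682,-5.6247) cross=-29.531
  mode - wants cross < 0 → take C=(-1.2682,-5.6247) (cross=-29.531)
ex = (C−B)/|BC| = (-0.3350,-0.9422); ey = (0.9422,-0.3350)
P = B + 0.95·ex + 0.85·ey = (0.8894,-2.0934)

0.89 -2.09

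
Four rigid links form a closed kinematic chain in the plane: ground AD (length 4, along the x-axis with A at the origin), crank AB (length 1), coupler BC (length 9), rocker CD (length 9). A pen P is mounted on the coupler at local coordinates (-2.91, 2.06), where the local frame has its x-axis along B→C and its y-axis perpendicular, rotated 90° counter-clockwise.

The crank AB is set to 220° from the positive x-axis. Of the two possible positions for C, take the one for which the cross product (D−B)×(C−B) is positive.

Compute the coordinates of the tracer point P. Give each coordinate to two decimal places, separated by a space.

A=(0,0), D=(4.00,0)
B = A + 1.00·(cos220°, sin220°) = (-0.7660, -0.6428)
|BD| = 4.8092
circle(B,9.00) ∩ circle(D,9.00): a=2.4046, h=8.6728
  candidates: C₊=(0.4578,8.2736) cross=41.709; C₋=(2.7762,-8.9164) cross=-41.709
  mode + wants cross > 0 → take C=(0.4578,8.2736) (cross=41.709)
ex = (C−B)/|BC| = (0.1360,0.9907); ey = (-0.9907,0.1360)
P = B + -2.91·ex + 2.06·ey = (-3.2026,-3.2456)

-3.20 -3.25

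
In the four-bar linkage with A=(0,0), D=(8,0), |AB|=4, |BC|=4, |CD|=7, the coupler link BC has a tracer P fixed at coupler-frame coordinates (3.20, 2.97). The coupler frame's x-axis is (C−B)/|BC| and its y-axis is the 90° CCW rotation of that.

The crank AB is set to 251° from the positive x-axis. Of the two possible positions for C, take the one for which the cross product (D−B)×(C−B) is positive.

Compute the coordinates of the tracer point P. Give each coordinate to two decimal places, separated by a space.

A=(0,0), D=(8.00,0)
B = A + 4.00·(cos251°, sin251°) = (-1.3023, -3.7821)
|BD| = 10.0417
circle(B,4.00) ∩ circle(D,7.00): a=3.3777, h=2.1427
  candidates: C₊=(1.0197,-0.5250) cross=21.516; C₋=(2.6337,-4.4948) cross=-21.516
  mode + wants cross > 0 → take C=(1.0197,-0.5250) (cross=21.516)
ex = (C−B)/|BC| = (0.5805,0.8143); ey = (-0.8143,0.5805)
P = B + 3.20·ex + 2.97·ey = (-1.8630,0.5476)

-1.86 0.55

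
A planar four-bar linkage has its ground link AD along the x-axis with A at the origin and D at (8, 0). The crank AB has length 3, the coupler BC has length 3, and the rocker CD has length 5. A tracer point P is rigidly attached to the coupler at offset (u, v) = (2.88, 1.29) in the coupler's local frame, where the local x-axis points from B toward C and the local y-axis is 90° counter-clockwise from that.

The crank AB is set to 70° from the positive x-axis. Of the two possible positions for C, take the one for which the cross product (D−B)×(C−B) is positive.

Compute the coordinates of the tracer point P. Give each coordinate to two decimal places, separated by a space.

A=(0,0), D=(8.00,0)
B = A + 3.00·(cos70°, sin70°) = (1.0261, 2.8191)
|BD| = 7.5222
circle(B,3.00) ∩ circle(D,5.00): a=2.6976, h=1.3127
  candidates: C₊=(4.0190,3.0251) cross=9.874; C₋=(3.0351,0.5911) cross=-9.874
  mode + wants cross > 0 → take C=(4.0190,3.0251) (cross=9.874)
ex = (C−B)/|BC| = (0.9976,0.0687); ey = (-0.0687,0.9976)
P = B + 2.88·ex + 1.29·ey = (3.8107,4.3038)

3.81 4.30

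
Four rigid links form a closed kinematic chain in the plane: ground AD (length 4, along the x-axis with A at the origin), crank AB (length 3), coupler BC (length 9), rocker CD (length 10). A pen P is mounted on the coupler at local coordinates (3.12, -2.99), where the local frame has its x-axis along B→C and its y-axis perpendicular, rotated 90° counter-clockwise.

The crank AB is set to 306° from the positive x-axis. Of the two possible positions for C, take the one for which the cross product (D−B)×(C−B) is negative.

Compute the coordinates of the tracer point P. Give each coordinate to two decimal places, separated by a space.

1.44 -6.74

A=(0,0), D=(4.00,0)
B = A + 3.00·(cos306°, sin306°) = (1.7634, -2.4271)
|BD| = 3.3005
circle(B,9.00) ∩ circle(D,10.00): a=-1.2281, h=8.9158
  candidates: C₊=(-5.6253,2.7118) cross=29.426; C₋=(7.4874,-9.3722) cross=-29.426
  mode - wants cross < 0 → take C=(7.4874,-9.3722) (cross=-29.426)
ex = (C−B)/|BC| = (0.6360,-0.7717); ey = (0.7717,0.6360)
P = B + 3.12·ex + -2.99·ey = (1.4404,-6.7364)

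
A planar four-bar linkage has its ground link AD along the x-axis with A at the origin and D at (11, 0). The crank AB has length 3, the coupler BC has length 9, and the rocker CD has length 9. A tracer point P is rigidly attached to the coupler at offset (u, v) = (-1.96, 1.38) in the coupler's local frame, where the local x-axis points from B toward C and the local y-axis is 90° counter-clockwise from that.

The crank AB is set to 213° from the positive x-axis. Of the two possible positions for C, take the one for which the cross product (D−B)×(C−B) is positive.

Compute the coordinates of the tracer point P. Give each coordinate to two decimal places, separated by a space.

-4.86 -2.16

A=(0,0), D=(11.00,0)
B = A + 3.00·(cos213°, sin213°) = (-2.5160, -1.6339)
|BD| = 13.6144
circle(B,9.00) ∩ circle(D,9.00): a=6.8072, h=5.8874
  candidates: C₊=(3.5354,5.0279) cross=80.154; C₋=(4.9486,-6.6618) cross=-80.154
  mode + wants cross > 0 → take C=(3.5354,5.0279) (cross=80.154)
ex = (C−B)/|BC| = (0.6724,0.7402); ey = (-0.7402,0.6724)
P = B + -1.96·ex + 1.38·ey = (-4.8554,-2.1568)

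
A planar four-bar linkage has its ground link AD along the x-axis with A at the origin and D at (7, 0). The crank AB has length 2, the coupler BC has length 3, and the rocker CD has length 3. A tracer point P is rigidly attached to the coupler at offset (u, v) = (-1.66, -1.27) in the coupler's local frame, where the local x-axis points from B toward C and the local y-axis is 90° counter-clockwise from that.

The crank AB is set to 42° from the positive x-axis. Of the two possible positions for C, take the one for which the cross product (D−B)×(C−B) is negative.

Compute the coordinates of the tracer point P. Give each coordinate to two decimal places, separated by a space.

-0.60 1.16

A=(0,0), D=(7.00,0)
B = A + 2.00·(cos42°, sin42°) = (1.4863, 1.3383)
|BD| = 5.6738
circle(B,3.00) ∩ circle(D,3.00): a=2.8369, h=0.9757
  candidates: C₊=(4.4733,1.6173) cross=5.536; C₋=(4.0130,-0.2791) cross=-5.536
  mode - wants cross < 0 → take C=(4.0130,-0.2791) (cross=-5.536)
ex = (C−B)/|BC| = (0.8422,-0.5391); ey = (0.5391,0.8422)
P = B + -1.66·ex + -1.27·ey = (-0.5965,1.1635)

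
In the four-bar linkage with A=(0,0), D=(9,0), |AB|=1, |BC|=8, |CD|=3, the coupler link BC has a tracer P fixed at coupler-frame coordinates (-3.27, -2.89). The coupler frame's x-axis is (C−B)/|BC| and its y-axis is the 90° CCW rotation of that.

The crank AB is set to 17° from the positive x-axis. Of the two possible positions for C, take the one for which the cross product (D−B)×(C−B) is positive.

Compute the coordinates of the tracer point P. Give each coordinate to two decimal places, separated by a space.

-1.16 -3.52

A=(0,0), D=(9.00,0)
B = A + 1.00·(cos17°, sin17°) = (0.9563, 0.2924)
|BD| = 8.0490
circle(B,8.00) ∩ circle(D,3.00): a=7.4411, h=2.9378
  candidates: C₊=(8.4992,2.9579) cross=23.646; C₋=(8.2858,-2.9137) cross=-23.646
  mode + wants cross > 0 → take C=(8.4992,2.9579) (cross=23.646)
ex = (C−B)/|BC| = (0.9429,0.3332); ey = (-0.3332,0.9429)
P = B + -3.27·ex + -2.89·ey = (-1.1639,-3.5220)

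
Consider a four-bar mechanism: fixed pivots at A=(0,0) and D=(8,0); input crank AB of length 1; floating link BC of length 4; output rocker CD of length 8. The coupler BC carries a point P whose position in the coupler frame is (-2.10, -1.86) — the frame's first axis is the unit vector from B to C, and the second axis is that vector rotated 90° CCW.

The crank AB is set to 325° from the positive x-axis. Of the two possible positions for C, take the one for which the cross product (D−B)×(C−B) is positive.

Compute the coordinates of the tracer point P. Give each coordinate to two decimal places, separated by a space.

2.70 -2.65

A=(0,0), D=(8.00,0)
B = A + 1.00·(cos325°, sin325°) = (0.8192, -0.5736)
|BD| = 7.2037
circle(B,4.00) ∩ circle(D,8.00): a=0.2702, h=3.9909
  candidates: C₊=(0.7708,3.4261) cross=28.749; C₋=(1.4063,-4.5302) cross=-28.749
  mode + wants cross > 0 → take C=(0.7708,3.4261) (cross=28.749)
ex = (C−B)/|BC| = (-0.0121,0.9999); ey = (-0.9999,-0.0121)
P = B + -2.10·ex + -1.86·ey = (2.7044,-2.6509)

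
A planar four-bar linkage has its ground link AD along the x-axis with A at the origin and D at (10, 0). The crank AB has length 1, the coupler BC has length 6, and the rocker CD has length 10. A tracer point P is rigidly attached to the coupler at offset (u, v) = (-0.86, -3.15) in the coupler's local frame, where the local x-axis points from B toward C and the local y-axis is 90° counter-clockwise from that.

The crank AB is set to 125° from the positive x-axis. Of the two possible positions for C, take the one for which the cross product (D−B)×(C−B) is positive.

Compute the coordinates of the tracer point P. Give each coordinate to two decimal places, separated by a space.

A=(0,0), D=(10.00,0)
B = A + 1.00·(cos125°, sin125°) = (-0.5736, 0.8192)
|BD| = 10.6053
circle(B,6.00) ∩ circle(D,10.00): a=2.2853, h=5.5478
  candidates: C₊=(2.1334,6.1738) cross=58.835; C₋=(1.2763,-4.8885) cross=-58.835
  mode + wants cross > 0 → take C=(2.1334,6.1738) (cross=58.835)
ex = (C−B)/|BC| = (0.4512,0.8924); ey = (-0.8924,0.4512)
P = B + -0.86·ex + -3.15·ey = (1.8496,-1.3695)

1.85 -1.37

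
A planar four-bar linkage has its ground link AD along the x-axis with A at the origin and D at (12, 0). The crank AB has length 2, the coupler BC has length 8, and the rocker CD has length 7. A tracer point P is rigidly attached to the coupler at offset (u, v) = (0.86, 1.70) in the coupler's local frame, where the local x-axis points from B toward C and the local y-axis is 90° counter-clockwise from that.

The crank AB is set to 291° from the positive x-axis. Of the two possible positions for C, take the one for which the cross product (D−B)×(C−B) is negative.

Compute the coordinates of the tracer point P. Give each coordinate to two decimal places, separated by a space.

A=(0,0), D=(12.00,0)
B = A + 2.00·(cos291°, sin291°) = (0.7167, -1.8672)
|BD| = 11.4367
circle(B,8.00) ∩ circle(D,7.00): a=6.3741, h=4.8343
  candidates: C₊=(6.2161,3.9429) cross=55.288; C₋=(7.7946,-5.5959) cross=-55.288
  mode - wants cross < 0 → take C=(7.7946,-5.5959) (cross=-55.288)
ex = (C−B)/|BC| = (0.8847,-0.4661); ey = (0.4661,0.8847)
P = B + 0.86·ex + 1.70·ey = (2.2700,-0.7640)

2.27 -0.76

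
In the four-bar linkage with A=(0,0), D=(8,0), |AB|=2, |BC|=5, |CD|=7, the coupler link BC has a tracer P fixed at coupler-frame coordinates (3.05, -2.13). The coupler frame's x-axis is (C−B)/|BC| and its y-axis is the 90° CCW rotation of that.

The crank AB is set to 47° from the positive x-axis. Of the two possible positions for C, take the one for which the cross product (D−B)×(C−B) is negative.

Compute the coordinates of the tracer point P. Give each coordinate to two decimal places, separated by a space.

A=(0,0), D=(8.00,0)
B = A + 2.00·(cos47°, sin47°) = (1.3640, 1.4627)
|BD| = 6.7953
circle(B,5.00) ∩ circle(D,7.00): a=1.6317, h=4.7263
  candidates: C₊=(3.9748,5.7269) cross=32.116; C₋=(1.9401,-3.5040) cross=-32.116
  mode - wants cross < 0 → take C=(1.9401,-3.5040) (cross=-32.116)
ex = (C−B)/|BC| = (0.1152,-0.9933); ey = (0.9933,0.1152)
P = B + 3.05·ex + -2.13·ey = (-0.4004,-1.8124)

-0.40 -1.81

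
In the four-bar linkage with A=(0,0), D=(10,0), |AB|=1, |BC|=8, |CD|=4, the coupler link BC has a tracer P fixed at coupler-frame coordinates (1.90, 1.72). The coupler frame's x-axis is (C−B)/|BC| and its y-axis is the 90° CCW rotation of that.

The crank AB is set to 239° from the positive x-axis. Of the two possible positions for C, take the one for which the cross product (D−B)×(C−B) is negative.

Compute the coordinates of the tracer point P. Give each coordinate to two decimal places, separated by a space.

A=(0,0), D=(10.00,0)
B = A + 1.00·(cos239°, sin239°) = (-0.5150, -0.8572)
|BD| = 10.5499
circle(B,8.00) ∩ circle(D,4.00): a=7.5499, h=2.6457
  candidates: C₊=(6.7949,2.3932) cross=27.912; C₋=(7.2248,-2.8807) cross=-27.912
  mode - wants cross < 0 → take C=(7.2248,-2.8807) (cross=-27.912)
ex = (C−B)/|BC| = (0.9675,-0.2529); ey = (0.2529,0.9675)
P = B + 1.90·ex + 1.72·ey = (1.7582,0.3263)

1.76 0.33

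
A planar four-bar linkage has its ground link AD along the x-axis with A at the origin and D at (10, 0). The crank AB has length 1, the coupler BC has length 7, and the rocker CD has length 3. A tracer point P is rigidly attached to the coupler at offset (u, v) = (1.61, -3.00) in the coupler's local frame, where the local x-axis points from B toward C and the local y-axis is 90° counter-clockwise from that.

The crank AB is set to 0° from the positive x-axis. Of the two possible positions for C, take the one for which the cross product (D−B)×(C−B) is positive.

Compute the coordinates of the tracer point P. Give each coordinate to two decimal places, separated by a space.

3.38 -2.43

A=(0,0), D=(10.00,0)
B = A + 1.00·(cos0°, sin0°) = (1.0000, 0.0000)
|BD| = 9.0000
circle(B,7.00) ∩ circle(D,3.00): a=6.7222, h=1.9524
  candidates: C₊=(7.7222,1.9524) cross=17.571; C₋=(7.7222,-1.9524) cross=-17.571
  mode + wants cross > 0 → take C=(7.7222,1.9524) (cross=17.571)
ex = (C−B)/|BC| = (0.9603,0.2789); ey = (-0.2789,0.9603)
P = B + 1.61·ex + -3.00·ey = (3.3828,-2.4319)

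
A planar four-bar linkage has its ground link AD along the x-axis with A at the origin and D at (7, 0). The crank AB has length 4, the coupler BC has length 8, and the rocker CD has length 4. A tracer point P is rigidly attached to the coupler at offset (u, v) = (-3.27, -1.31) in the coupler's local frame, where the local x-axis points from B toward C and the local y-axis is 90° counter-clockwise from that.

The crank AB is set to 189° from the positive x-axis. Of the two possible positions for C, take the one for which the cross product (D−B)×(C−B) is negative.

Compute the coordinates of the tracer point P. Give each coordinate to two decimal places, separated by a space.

-7.43 -1.16

A=(0,0), D=(7.00,0)
B = A + 4.00·(cos189°, sin189°) = (-3.9508, -0.6257)
|BD| = 10.9686
circle(B,8.00) ∩ circle(D,4.00): a=7.6724, h=2.2660
  candidates: C₊=(3.5798,2.0743) cross=24.855; C₋=(3.8384,-2.4504) cross=-24.855
  mode - wants cross < 0 → take C=(3.8384,-2.4504) (cross=-24.855)
ex = (C−B)/|BC| = (0.9736,-0.2281); ey = (0.2281,0.9736)
P = B + -3.27·ex + -1.31·ey = (-7.4333,-1.1554)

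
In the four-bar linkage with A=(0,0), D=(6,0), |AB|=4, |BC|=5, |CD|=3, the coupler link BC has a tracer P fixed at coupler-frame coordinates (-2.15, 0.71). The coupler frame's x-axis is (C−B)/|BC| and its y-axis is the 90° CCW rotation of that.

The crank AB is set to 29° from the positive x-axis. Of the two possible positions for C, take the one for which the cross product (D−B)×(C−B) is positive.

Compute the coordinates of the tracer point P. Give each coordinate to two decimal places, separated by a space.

1.39 2.76

A=(0,0), D=(6.00,0)
B = A + 4.00·(cos29°, sin29°) = (3.4985, 1.9392)
|BD| = 3.1652
circle(B,5.00) ∩ circle(D,3.00): a=4.1101, h=2.8473
  candidates: C₊=(8.4913,1.6714) cross=9.012; C₋=(5.0023,-2.8292) cross=-9.012
  mode + wants cross > 0 → take C=(8.4913,1.6714) (cross=9.012)
ex = (C−B)/|BC| = (0.9986,-0.0536); ey = (0.0536,0.9986)
P = B + -2.15·ex + 0.71·ey = (1.3896,2.7634)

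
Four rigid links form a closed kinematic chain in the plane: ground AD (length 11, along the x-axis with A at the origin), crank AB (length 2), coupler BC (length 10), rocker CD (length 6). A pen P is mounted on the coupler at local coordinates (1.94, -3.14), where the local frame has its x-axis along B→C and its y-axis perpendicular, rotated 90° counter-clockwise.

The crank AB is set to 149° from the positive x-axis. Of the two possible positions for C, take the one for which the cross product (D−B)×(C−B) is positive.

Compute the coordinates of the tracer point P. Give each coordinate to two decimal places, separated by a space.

1.29 -1.12

A=(0,0), D=(11.00,0)
B = A + 2.00·(cos149°, sin149°) = (-1.7143, 1.0301)
|BD| = 12.7560
circle(B,10.00) ∩ circle(D,6.00): a=8.8866, h=4.5856
  candidates: C₊=(7.5136,4.8831) cross=58.494; C₋=(6.7730,-4.2582) cross=-58.494
  mode + wants cross > 0 → take C=(7.5136,4.8831) (cross=58.494)
ex = (C−B)/|BC| = (0.9228,0.3853); ey = (-0.3853,0.9228)
P = B + 1.94·ex + -3.14·ey = (1.2857,-1.1200)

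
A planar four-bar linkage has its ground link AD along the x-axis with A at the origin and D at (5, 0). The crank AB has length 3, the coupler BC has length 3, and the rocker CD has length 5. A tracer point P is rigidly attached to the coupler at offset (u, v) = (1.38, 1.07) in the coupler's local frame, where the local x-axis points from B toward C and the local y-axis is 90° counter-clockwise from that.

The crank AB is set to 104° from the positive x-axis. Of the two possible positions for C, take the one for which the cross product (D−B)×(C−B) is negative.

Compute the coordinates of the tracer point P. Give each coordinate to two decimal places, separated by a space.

0.65 1.83

A=(0,0), D=(5.00,0)
B = A + 3.00·(cos104°, sin104°) = (-0.7258, 2.9109)
|BD| = 6.4232
circle(B,3.00) ∩ circle(D,5.00): a=1.9661, h=2.2659
  candidates: C₊=(2.0537,4.0397) cross=14.554; C₋=(0.0000,0.0000) cross=-14.554
  mode - wants cross < 0 → take C=(0.0000,0.0000) (cross=-14.554)
ex = (C−B)/|BC| = (0.2419,-0.9703); ey = (0.9703,0.2419)
P = B + 1.38·ex + 1.07·ey = (0.6463,1.8307)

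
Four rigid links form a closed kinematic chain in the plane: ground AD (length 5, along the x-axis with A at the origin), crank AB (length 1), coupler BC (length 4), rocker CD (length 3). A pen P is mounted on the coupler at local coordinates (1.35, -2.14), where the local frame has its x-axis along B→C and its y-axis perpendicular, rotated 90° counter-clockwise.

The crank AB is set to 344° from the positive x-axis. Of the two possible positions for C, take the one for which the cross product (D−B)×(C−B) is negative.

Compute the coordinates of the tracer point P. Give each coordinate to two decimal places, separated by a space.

A=(0,0), D=(5.00,0)
B = A + 1.00·(cos344°, sin344°) = (0.9613, -0.2756)
|BD| = 4.0481
circle(B,4.00) ∩ circle(D,3.00): a=2.8887, h=2.7669
  candidates: C₊=(3.6548,2.6815) cross=11.201; C₋=(4.0316,-2.8394) cross=-11.201
  mode - wants cross < 0 → take C=(4.0316,-2.8394) (cross=-11.201)
ex = (C−B)/|BC| = (0.7676,-0.6409); ey = (0.6409,0.7676)
P = B + 1.35·ex + -2.14·ey = (0.6259,-2.7835)

0.63 -2.78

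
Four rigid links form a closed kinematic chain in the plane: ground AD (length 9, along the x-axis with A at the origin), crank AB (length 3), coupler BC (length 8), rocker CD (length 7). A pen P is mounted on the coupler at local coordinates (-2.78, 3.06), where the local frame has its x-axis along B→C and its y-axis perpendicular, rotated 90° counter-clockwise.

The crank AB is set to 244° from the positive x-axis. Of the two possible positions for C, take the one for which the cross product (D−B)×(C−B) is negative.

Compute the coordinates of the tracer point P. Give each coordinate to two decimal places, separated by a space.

-2.45 1.28

A=(0,0), D=(9.00,0)
B = A + 3.00·(cos244°, sin244°) = (-1.3151, -2.6964)
|BD| = 10.6617
circle(B,8.00) ∩ circle(D,7.00): a=6.0343, h=5.2523
  candidates: C₊=(3.1947,3.9113) cross=55.999; C₋=(5.8514,-6.2519) cross=-55.999
  mode - wants cross < 0 → take C=(5.8514,-6.2519) (cross=-55.999)
ex = (C−B)/|BC| = (0.8958,-0.4444); ey = (0.4444,0.8958)
P = B + -2.78·ex + 3.06·ey = (-2.4455,1.2803)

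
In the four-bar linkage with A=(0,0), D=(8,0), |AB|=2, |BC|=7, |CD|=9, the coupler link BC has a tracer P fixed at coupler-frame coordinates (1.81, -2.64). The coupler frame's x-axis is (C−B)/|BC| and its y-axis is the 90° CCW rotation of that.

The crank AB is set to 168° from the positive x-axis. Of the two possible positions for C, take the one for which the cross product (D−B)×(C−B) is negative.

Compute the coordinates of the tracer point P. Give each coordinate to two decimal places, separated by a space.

A=(0,0), D=(8.00,0)
B = A + 2.00·(cos168°, sin168°) = (-1.9563, 0.4158)
|BD| = 9.9650
circle(B,7.00) ∩ circle(D,9.00): a=3.3769, h=6.1316
  candidates: C₊=(1.6735,6.4012) cross=61.101; C₋=(1.1618,-5.8514) cross=-61.101
  mode - wants cross < 0 → take C=(1.1618,-5.8514) (cross=-61.101)
ex = (C−B)/|BC| = (0.4454,-0.8953); ey = (0.8953,0.4454)
P = B + 1.81·ex + -2.64·ey = (-3.5137,-2.3806)

-3.51 -2.38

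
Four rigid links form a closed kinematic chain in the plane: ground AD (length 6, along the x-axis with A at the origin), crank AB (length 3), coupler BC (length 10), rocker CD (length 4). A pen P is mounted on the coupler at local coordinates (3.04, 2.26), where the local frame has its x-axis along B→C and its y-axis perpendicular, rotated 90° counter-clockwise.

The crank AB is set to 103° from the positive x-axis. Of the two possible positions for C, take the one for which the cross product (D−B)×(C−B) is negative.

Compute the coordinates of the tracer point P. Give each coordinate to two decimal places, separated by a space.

3.09 2.47

A=(0,0), D=(6.00,0)
B = A + 3.00·(cos103°, sin103°) = (-0.6749, 2.9231)
|BD| = 7.2869
circle(B,10.00) ∩ circle(D,4.00): a=9.4072, h=3.3918
  candidates: C₊=(9.3029,2.2563) cross=24.715; C₋=(6.5817,-3.9575) cross=-24.715
  mode - wants cross < 0 → take C=(6.5817,-3.9575) (cross=-24.715)
ex = (C−B)/|BC| = (0.7257,-0.6881); ey = (0.6881,0.7257)
P = B + 3.04·ex + 2.26·ey = (3.0862,2.4714)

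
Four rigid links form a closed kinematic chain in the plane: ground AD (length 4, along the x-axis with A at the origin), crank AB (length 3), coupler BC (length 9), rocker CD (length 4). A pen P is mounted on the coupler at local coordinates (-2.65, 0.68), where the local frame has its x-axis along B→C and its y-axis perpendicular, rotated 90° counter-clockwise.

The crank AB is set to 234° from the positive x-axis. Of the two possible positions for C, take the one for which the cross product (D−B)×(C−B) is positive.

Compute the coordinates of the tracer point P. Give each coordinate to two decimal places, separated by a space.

A=(0,0), D=(4.00,0)
B = A + 3.00·(cos234°, sin234°) = (-1.7634, -2.4271)
|BD| = 6.2535
circle(B,9.00) ∩ circle(D,4.00): a=8.3238, h=3.4226
  candidates: C₊=(4.5797,3.9578) cross=21.403; C₋=(7.2363,-2.3508) cross=-21.403
  mode + wants cross > 0 → take C=(4.5797,3.9578) (cross=21.403)
ex = (C−B)/|BC| = (0.7048,0.7094); ey = (-0.7094,0.7048)
P = B + -2.65·ex + 0.68·ey = (-4.1134,-3.8278)

-4.11 -3.83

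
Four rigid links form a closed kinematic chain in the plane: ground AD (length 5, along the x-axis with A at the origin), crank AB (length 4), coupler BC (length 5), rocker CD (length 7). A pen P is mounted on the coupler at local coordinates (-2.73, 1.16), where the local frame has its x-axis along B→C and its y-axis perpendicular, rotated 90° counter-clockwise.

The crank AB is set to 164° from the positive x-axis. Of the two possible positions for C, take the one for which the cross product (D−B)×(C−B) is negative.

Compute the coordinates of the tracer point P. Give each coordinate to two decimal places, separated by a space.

-4.28 4.04

A=(0,0), D=(5.00,0)
B = A + 4.00·(cos164°, sin164°) = (-3.8450, 1.1025)
|BD| = 8.9135
circle(B,5.00) ∩ circle(D,7.00): a=3.1105, h=3.9147
  candidates: C₊=(-0.2742,4.6024) cross=34.894; C₋=(-1.2427,-3.1668) cross=-34.894
  mode - wants cross < 0 → take C=(-1.2427,-3.1668) (cross=-34.894)
ex = (C−B)/|BC| = (0.5205,-0.8539); ey = (0.8539,0.5205)
P = B + -2.73·ex + 1.16·ey = (-4.2754,4.0374)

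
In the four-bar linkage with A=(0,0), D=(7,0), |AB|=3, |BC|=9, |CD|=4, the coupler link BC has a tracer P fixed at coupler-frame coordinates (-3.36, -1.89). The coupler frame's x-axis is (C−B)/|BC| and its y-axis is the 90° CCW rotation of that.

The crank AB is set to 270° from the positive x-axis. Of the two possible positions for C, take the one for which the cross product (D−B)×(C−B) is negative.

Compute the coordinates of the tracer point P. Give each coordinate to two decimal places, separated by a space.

-3.45 -4.71

A=(0,0), D=(7.00,0)
B = A + 3.00·(cos270°, sin270°) = (-0.0000, -3.0000)
|BD| = 7.6158
circle(B,9.00) ∩ circle(D,4.00): a=8.0753, h=3.9735
  candidates: C₊=(5.8572,3.8333) cross=30.261; C₋=(8.9877,-3.4712) cross=-30.261
  mode - wants cross < 0 → take C=(8.9877,-3.4712) (cross=-30.261)
ex = (C−B)/|BC| = (0.9986,-0.0524); ey = (0.0524,0.9986)
P = B + -3.36·ex + -1.89·ey = (-3.4543,-4.7115)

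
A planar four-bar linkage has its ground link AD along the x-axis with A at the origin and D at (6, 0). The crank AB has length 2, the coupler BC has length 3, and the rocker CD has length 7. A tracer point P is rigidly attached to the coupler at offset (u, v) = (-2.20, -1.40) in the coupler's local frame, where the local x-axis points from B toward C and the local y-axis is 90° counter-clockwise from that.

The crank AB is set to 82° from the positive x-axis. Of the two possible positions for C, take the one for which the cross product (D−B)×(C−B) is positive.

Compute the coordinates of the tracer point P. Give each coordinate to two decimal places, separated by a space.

1.11 -0.49

A=(0,0), D=(6.00,0)
B = A + 2.00·(cos82°, sin82°) = (0.2783, 1.9805)
|BD| = 6.0547
circle(B,3.00) ∩ circle(D,7.00): a=-0.2758, h=2.9873
  candidates: C₊=(0.9948,4.8937) cross=18.087; C₋=(-0.9595,-0.7522) cross=-18.087
  mode + wants cross > 0 → take C=(0.9948,4.8937) (cross=18.087)
ex = (C−B)/|BC| = (0.2388,0.9711); ey = (-0.9711,0.2388)
P = B + -2.20·ex + -1.40·ey = (1.1124,-0.4902)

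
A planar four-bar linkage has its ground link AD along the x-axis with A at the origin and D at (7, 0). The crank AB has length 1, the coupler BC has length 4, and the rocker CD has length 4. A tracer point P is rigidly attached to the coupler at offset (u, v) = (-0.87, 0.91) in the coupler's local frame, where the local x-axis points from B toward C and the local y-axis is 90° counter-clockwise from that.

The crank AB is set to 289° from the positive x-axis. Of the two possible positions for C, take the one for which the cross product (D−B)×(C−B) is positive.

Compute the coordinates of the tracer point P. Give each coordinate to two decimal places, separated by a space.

-0.93 -0.82

A=(0,0), D=(7.00,0)
B = A + 1.00·(cos289°, sin289°) = (0.3256, -0.9455)
|BD| = 6.7411
circle(B,4.00) ∩ circle(D,4.00): a=3.3705, h=2.1539
  candidates: C₊=(3.3607,1.6599) cross=14.520; C₋=(3.9649,-2.6054) cross=-14.520
  mode + wants cross > 0 → take C=(3.3607,1.6599) (cross=14.520)
ex = (C−B)/|BC| = (0.7588,0.6514); ey = (-0.6514,0.7588)
P = B + -0.87·ex + 0.91·ey = (-0.9273,-0.8217)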